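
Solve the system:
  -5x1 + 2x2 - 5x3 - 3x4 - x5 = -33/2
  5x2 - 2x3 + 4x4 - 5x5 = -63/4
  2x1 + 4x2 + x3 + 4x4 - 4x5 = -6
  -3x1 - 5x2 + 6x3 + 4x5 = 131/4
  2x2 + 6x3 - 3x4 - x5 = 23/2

x1 = -1, x2 = -3/4, x3 = 3, x4 = 1, x5 = 2

Row-reduce the augmented matrix:
R1 ← R1 / (-5).
R3 ← R3 − 2·R1.
R4 ← R4 + 3·R1.
R2 ← R2 / (5).
R1 ← R1 + 2/5·R2.
R3 ← R3 − 24/5·R2.
R4 ← R4 + 31/5·R2.
R5 ← R5 − 2·R2.
R3 ← R3 / (23/25).
R1 ← R1 − 21/25·R3.
R2 ← R2 + 2/5·R3.
R4 ← R4 − 163/25·R3.
R5 ← R5 − 34/5·R3.
R4 ← R4 / (325/23).
R1 ← R1 − 43/23·R4.
R2 ← R2 − 8/23·R4.
R3 ← R3 + 26/23·R4.
R5 ← R5 − 71/23·R4.
R5 ← R5 / (-321/325).
R1 ← R1 − 7/325·R5.
R2 ← R2 + 233/325·R5.
R3 ← R3 − 2/25·R5.
R4 ← R4 + 102/325·R5.
Reading off the reduced rows gives x1 = -1, x2 = -3/4, x3 = 3, x4 = 1, x5 = 2.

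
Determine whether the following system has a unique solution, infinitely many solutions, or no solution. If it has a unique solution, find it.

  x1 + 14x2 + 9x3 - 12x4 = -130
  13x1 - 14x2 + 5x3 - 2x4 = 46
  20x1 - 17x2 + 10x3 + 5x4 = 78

infinitely many solutions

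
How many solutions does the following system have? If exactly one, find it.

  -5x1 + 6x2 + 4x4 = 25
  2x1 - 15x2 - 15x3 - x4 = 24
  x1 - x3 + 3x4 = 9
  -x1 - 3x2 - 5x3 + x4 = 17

Row-reduce:
R1 ← R1 / (-5).
R2 ← R2 − 2·R1.
R3 ← R3 − 1·R1.
R4 ← R4 + 1·R1.
R2 ← R2 / (-63/5).
R1 ← R1 + 6/5·R2.
R3 ← R3 − 6/5·R2.
R4 ← R4 + 21/5·R2.
R3 ← R3 / (-17/7).
R1 ← R1 − 10/7·R3.
R2 ← R2 − 25/21·R3.
Row 4 reduces to 0 = 2/3, a contradiction. The system is inconsistent.

no solution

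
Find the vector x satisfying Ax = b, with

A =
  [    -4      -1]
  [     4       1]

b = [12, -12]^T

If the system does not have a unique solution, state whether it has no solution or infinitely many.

infinitely many solutions

Row-reduce:
R1 ← R1 / (-4).
R2 ← R2 − 4·R1.
Rank is 1 with 2 unknowns, leaving x_2 free.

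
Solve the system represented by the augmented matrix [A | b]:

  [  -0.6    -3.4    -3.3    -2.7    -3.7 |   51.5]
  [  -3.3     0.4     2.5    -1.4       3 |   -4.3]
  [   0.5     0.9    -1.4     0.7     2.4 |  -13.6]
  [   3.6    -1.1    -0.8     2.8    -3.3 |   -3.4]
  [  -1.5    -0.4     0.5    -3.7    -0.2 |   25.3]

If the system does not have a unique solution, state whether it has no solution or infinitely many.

Row-reduce the augmented matrix:
R1 ← R1 / (-3/5).
R2 ← R2 + 33/10·R1.
R3 ← R3 − 1/2·R1.
R4 ← R4 − 18/5·R1.
R5 ← R5 + 3/2·R1.
R2 ← R2 / (191/10).
R1 ← R1 − 17/3·R2.
R3 ← R3 + 29/15·R2.
R4 ← R4 + 43/2·R2.
R5 ← R5 − 81/10·R2.
R3 ← R3 / (-4721/2292).
R1 ← R1 + 359/573·R3.
R2 ← R2 − 413/382·R3.
R4 ← R4 − 10103/3820·R3.
R5 ← R5 + 7/955·R3.
R4 ← R4 / (176793/118025).
R1 ← R1 − 13383/23605·R4.
R2 ← R2 − 14286/23605·R4.
R3 ← R3 − 2161/23605·R4.
R5 ← R5 + 626301/236050·R4.
R5 ← R5 / (1282261/294655).
R1 ← R1 + 140567/58931·R5.
R2 ← R2 − 53981/58931·R5.
R3 ← R3 + 58665/58931·R5.
R4 ← R4 − 115720/58931·R5.
Reading off the reduced rows gives x_1 = -1, x_2 = -5, x_3 = -2, x_4 = -6, x_5 = -3.

x_1 = -1, x_2 = -5, x_3 = -2, x_4 = -6, x_5 = -3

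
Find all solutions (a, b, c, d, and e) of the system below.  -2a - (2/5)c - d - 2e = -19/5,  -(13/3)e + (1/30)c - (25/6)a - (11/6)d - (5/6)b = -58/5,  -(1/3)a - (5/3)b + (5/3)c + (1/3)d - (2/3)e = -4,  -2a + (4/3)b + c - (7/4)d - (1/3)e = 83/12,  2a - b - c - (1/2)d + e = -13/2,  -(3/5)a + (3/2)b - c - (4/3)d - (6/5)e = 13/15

no solution

Row-reduce:
R1 ← R1 / (-2).
R2 ← R2 + 25/6·R1.
R3 ← R3 + 1/3·R1.
R4 ← R4 + 2·R1.
R5 ← R5 − 2·R1.
R6 ← R6 + 3/5·R1.
R2 ← R2 / (-5/6).
R3 ← R3 + 5/3·R2.
R4 ← R4 − 4/3·R2.
R5 ← R5 + 1·R2.
R6 ← R6 − 3/2·R2.
Swap R3 and R4.
R3 ← R3 / (209/75).
R1 ← R1 − 1/5·R3.
R2 ← R2 + 26/25·R3.
R5 ← R5 + 61/25·R3.
R6 ← R6 − 17/25·R3.
Swap R4 and R5.
R4 ← R4 / (-1761/836).
R1 ← R1 − 439/836·R4.
R2 ← R2 + 90/209·R4.
R3 ← R3 + 105/836·R4.
R6 ← R6 + 1561/3135·R4.
Swap R5 and R6.
R5 ← R5 / (-70913/52830).
R1 ← R1 − 1771/1761·R5.
R2 ← R2 − 373/587·R5.
R3 ← R3 − 280/587·R5.
R4 ← R4 + 356/1761·R5.
Row 6 reduces to 0 = 4, a contradiction. The system is inconsistent.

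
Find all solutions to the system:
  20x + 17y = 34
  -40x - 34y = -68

infinitely many solutions

Row-reduce:
R1 ← R1 / (20).
R2 ← R2 + 40·R1.
Rank is 1 with 2 unknowns, leaving y free.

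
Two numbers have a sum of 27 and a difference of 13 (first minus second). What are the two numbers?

Let x = first number, y = second number.
  x + y = 27
  x - y = 13
Row-reduce the augmented matrix:
R2 ← R2 − 1·R1.
R2 ← R2 / (-2).
R1 ← R1 − 1·R2.
Reading off the reduced rows gives x = 20, y = 7.

first number: 20, second number: 7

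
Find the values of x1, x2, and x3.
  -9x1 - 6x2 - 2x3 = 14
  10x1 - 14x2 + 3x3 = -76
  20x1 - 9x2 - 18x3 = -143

x1 = -4, x2 = 3, x3 = 2

Row-reduce the augmented matrix:
R1 ← R1 / (-9).
R2 ← R2 − 10·R1.
R3 ← R3 − 20·R1.
R2 ← R2 / (-62/3).
R1 ← R1 − 2/3·R2.
R3 ← R3 + 67/3·R2.
R3 ← R3 / (-4331/186).
R1 ← R1 − 23/93·R3.
R2 ← R2 + 7/186·R3.
Reading off the reduced rows gives x1 = -4, x2 = 3, x3 = 2.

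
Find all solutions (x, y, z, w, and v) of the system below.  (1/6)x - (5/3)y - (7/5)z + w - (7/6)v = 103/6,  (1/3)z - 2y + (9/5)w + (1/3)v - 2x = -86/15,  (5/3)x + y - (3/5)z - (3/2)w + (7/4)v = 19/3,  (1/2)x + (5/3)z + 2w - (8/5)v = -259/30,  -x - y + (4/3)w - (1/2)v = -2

Row-reduce the augmented matrix:
R1 ← R1 / (1/6).
R2 ← R2 + 2·R1.
R3 ← R3 − 5/3·R1.
R4 ← R4 − 1/2·R1.
R5 ← R5 + 1·R1.
R2 ← R2 / (-22).
R1 ← R1 + 10·R2.
R3 ← R3 − 53/3·R2.
R4 ← R4 − 5·R2.
R5 ← R5 + 11·R2.
R3 ← R3 / (35/198).
R1 ← R1 + 151/165·R3.
R2 ← R2 − 247/330·R3.
R4 ← R4 − 701/330·R3.
R5 ← R5 + 1/6·R3.
R4 ← R4 / (12533/1750).
R1 ← R1 + 2133/875·R4.
R2 ← R2 − 2001/1750·R4.
R3 ← R3 + 414/175·R4.
R5 ← R5 − 41/1050·R4.
R5 ← R5 / (406585/225594).
R1 ← R1 − 91197/62665·R5.
R2 ← R2 + 303352/62665·R5.
R3 ← R3 − 93307/25066·R5.
R4 ← R4 + 320785/75198·R5.
Reading off the reduced rows gives x = 5, y = -6, z = -5, w = -3, v = -2.

x = 5, y = -6, z = -5, w = -3, v = -2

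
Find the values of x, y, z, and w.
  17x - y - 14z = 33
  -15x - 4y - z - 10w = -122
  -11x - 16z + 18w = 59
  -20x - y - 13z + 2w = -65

Row-reduce the augmented matrix:
R1 ← R1 / (17).
R2 ← R2 + 15·R1.
R3 ← R3 + 11·R1.
R4 ← R4 + 20·R1.
R2 ← R2 / (-83/17).
R1 ← R1 + 1/17·R2.
R3 ← R3 + 11/17·R2.
R4 ← R4 + 37/17·R2.
R3 ← R3 / (-1933/83).
R1 ← R1 + 55/83·R3.
R2 ← R2 − 227/83·R3.
R4 ← R4 + 1952/83·R3.
R4 ← R4 / (-25240/1933).
R1 ← R1 + 830/1933·R4.
R2 ← R2 − 8346/1933·R4.
R3 ← R3 + 1604/1933·R4.
Reading off the reduced rows gives x = 3, y = 4, z = 1, w = 6.

x = 3, y = 4, z = 1, w = 6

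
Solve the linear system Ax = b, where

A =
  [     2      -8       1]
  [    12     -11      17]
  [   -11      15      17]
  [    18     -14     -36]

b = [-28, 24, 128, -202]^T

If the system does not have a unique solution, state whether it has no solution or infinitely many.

Row-reduce:
R1 ← R1 / (2).
R2 ← R2 − 12·R1.
R3 ← R3 + 11·R1.
R4 ← R4 − 18·R1.
R2 ← R2 / (37).
R1 ← R1 + 4·R2.
R3 ← R3 + 29·R2.
R4 ← R4 − 58·R2.
R3 ← R3 / (2303/74).
R1 ← R1 − 125/74·R3.
R2 ← R2 − 11/37·R3.
R4 ← R4 + 2303/37·R3.
Row 4 reduces to 0 = -2, a contradiction. The system is inconsistent.

no solution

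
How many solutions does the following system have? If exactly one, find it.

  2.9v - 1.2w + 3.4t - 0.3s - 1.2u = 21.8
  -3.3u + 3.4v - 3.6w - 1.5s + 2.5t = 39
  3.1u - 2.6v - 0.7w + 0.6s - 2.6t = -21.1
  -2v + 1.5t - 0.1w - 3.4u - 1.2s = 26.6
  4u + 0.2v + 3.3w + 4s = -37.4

Row-reduce the augmented matrix:
R1 ← R1 / (-6/5).
R2 ← R2 + 33/10·R1.
R3 ← R3 − 31/10·R1.
R4 ← R4 + 17/5·R1.
R5 ← R5 − 4·R1.
R2 ← R2 / (-183/40).
R1 ← R1 + 29/12·R2.
R3 ← R3 − 587/120·R2.
R4 ← R4 + 613/60·R2.
R5 ← R5 − 148/15·R2.
R3 ← R3 / (-7541/1830).
R1 ← R1 − 212/183·R3.
R2 ← R2 − 4/61·R3.
R4 ← R4 − 1453/366·R3.
R5 ← R5 + 493/366·R3.
R4 ← R4 / (22131/75410).
R1 ← R1 − 2673/7541·R4.
R2 ← R2 − 1005/7541·R4.
R3 ← R3 − 1641/7541·R4.
R5 ← R5 − 138557/75410·R4.
R5 ← R5 / (-27245359/663930).
R1 ← R1 + 50611/7377·R5.
R2 ← R2 + 28216/22131·R5.
R3 ← R3 + 93395/22131·R5.
R4 ← R4 − 1372018/66393·R5.
Reading off the reduced rows gives u = -5, v = -1, w = -4, s = -1, t = 4.

u = -5, v = -1, w = -4, s = -1, t = 4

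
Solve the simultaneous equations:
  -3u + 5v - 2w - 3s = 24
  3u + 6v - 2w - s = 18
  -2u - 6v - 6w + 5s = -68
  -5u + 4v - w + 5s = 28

Row-reduce the augmented matrix:
R1 ← R1 / (-3).
R2 ← R2 − 3·R1.
R3 ← R3 + 2·R1.
R4 ← R4 + 5·R1.
R2 ← R2 / (11).
R1 ← R1 + 5/3·R2.
R3 ← R3 + 28/3·R2.
R4 ← R4 + 13/3·R2.
R3 ← R3 / (-266/33).
R1 ← R1 − 2/33·R3.
R2 ← R2 + 4/11·R3.
R4 ← R4 − 25/33·R3.
R4 ← R4 / (333/38).
R1 ← R1 − 8/19·R4.
R2 ← R2 + 10/19·R4.
R3 ← R3 + 17/38·R4.
Reading off the reduced rows gives u = -2, v = 6, w = 6, s = 0.

u = -2, v = 6, w = 6, s = 0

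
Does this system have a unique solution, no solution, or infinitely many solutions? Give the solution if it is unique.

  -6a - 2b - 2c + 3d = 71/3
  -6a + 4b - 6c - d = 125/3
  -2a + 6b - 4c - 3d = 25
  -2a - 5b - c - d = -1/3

a = -3, b = 5/3, c = -3, d = 1

Row-reduce the augmented matrix:
R1 ← R1 / (-6).
R2 ← R2 + 6·R1.
R3 ← R3 + 2·R1.
R4 ← R4 + 2·R1.
R2 ← R2 / (6).
R1 ← R1 − 1/3·R2.
R3 ← R3 − 20/3·R2.
R4 ← R4 + 13/3·R2.
R3 ← R3 / (10/9).
R1 ← R1 − 5/9·R3.
R2 ← R2 + 2/3·R3.
R4 ← R4 + 29/9·R3.
R4 ← R4 / (-18/5).
R1 ← R1 + 1/2·R4.
R2 ← R2 + 2/5·R4.
R3 ← R3 − 2/5·R4.
Reading off the reduced rows gives a = -3, b = 5/3, c = -3, d = 1.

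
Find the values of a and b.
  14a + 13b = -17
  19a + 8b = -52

Row-reduce the augmented matrix:
R1 ← R1 / (14).
R2 ← R2 − 19·R1.
R2 ← R2 / (-135/14).
R1 ← R1 − 13/14·R2.
Reading off the reduced rows gives a = -4, b = 3.

a = -4, b = 3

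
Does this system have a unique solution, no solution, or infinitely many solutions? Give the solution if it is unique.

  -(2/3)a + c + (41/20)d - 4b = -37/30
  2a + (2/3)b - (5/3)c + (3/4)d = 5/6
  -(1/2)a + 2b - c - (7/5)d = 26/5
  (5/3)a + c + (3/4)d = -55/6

infinitely many solutions

Row-reduce:
R1 ← R1 / (-2/3).
R2 ← R2 − 2·R1.
R3 ← R3 + 1/2·R1.
R4 ← R4 − 5/3·R1.
R2 ← R2 / (-34/3).
R1 ← R1 − 6·R2.
R3 ← R3 − 5·R2.
R4 ← R4 + 10·R2.
R3 ← R3 / (-79/68).
R1 ← R1 + 27/34·R3.
R2 ← R2 + 2/17·R3.
R4 ← R4 − 79/34·R3.
Rank is 3 with 4 unknowns, leaving d free.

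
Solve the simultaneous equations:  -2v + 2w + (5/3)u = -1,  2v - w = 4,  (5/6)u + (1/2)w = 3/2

Row-reduce:
R1 ← R1 / (5/3).
R3 ← R3 − 5/6·R1.
R2 ← R2 / (2).
R1 ← R1 + 6/5·R2.
R3 ← R3 − 1·R2.
Rank is 2 with 3 unknowns, leaving w free.

infinitely many solutions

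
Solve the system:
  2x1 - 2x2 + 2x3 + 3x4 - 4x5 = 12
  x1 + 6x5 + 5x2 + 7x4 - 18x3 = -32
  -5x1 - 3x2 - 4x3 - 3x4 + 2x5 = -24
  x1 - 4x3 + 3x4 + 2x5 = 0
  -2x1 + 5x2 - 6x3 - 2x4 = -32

Row-reduce:
R1 ← R1 / (2).
R2 ← R2 − 1·R1.
R3 ← R3 + 5·R1.
R4 ← R4 − 1·R1.
R5 ← R5 + 2·R1.
R2 ← R2 / (6).
R1 ← R1 + 1·R2.
R3 ← R3 + 8·R2.
R4 ← R4 − 1·R2.
R5 ← R5 − 3·R2.
R3 ← R3 / (-73/3).
R1 ← R1 + 13/6·R3.
R2 ← R2 + 19/6·R3.
R4 ← R4 + 11/6·R3.
R5 ← R5 − 11/2·R3.
R4 ← R4 / (-45/146).
R1 ← R1 − 199/146·R4.
R2 ← R2 + 91/146·R4.
R3 ← R3 + 71/146·R4.
R5 ← R5 − 135/146·R4.
Rank is 4 with 5 unknowns, leaving x5 free.

infinitely many solutions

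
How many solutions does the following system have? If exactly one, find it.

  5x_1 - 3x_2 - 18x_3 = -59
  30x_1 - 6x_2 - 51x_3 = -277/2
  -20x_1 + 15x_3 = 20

no solution

Row-reduce:
R1 ← R1 / (5).
R2 ← R2 − 30·R1.
R3 ← R3 + 20·R1.
R2 ← R2 / (12).
R1 ← R1 + 3/5·R2.
R3 ← R3 + 12·R2.
Row 3 reduces to 0 = -1/2, a contradiction. The system is inconsistent.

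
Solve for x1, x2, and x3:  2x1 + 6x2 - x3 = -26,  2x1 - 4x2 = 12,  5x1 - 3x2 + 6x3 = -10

x1 = -2, x2 = -4, x3 = -2

Row-reduce the augmented matrix:
R1 ← R1 / (2).
R2 ← R2 − 2·R1.
R3 ← R3 − 5·R1.
R2 ← R2 / (-10).
R1 ← R1 − 3·R2.
R3 ← R3 + 18·R2.
R3 ← R3 / (67/10).
R1 ← R1 + 1/5·R3.
R2 ← R2 + 1/10·R3.
Reading off the reduced rows gives x1 = -2, x2 = -4, x3 = -2.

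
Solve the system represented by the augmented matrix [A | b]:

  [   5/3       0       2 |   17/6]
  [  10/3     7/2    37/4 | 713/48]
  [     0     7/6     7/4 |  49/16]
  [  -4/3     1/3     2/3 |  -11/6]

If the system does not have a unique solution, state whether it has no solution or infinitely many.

Row-reduce the augmented matrix:
R1 ← R1 / (5/3).
R2 ← R2 − 10/3·R1.
R4 ← R4 + 4/3·R1.
R2 ← R2 / (7/2).
R3 ← R3 − 7/6·R2.
R4 ← R4 − 1/3·R2.
Swap R3 and R4.
R3 ← R3 / (53/30).
R1 ← R1 − 6/5·R3.
R2 ← R2 − 3/2·R3.
R4 reduces to 0 = 0, so the extra equation is consistent.
Reading off the reduced rows gives x_1 = 2, x_2 = 3, x_3 = -1/4.

x_1 = 2, x_2 = 3, x_3 = -1/4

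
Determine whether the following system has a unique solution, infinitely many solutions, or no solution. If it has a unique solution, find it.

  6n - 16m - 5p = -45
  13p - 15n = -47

Row-reduce:
R1 ← R1 / (-16).
R2 ← R2 / (-15).
R1 ← R1 + 3/8·R2.
Rank is 2 with 3 unknowns, leaving p free.

infinitely many solutions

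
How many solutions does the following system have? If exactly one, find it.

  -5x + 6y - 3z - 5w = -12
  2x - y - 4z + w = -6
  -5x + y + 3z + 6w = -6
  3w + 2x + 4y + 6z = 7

x = 1, y = -1, z = 2, w = -1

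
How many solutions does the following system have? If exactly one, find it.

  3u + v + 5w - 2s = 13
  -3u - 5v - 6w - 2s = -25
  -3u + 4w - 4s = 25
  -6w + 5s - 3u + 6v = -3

Row-reduce the augmented matrix:
R1 ← R1 / (3).
R2 ← R2 + 3·R1.
R3 ← R3 + 3·R1.
R4 ← R4 + 3·R1.
R2 ← R2 / (-4).
R1 ← R1 − 1/3·R2.
R3 ← R3 − 1·R2.
R4 ← R4 − 7·R2.
R3 ← R3 / (35/4).
R1 ← R1 − 19/12·R3.
R2 ← R2 − 1/4·R3.
R4 ← R4 + 11/4·R3.
R4 ← R4 / (-31/5).
R1 ← R1 − 4/15·R4.
R2 ← R2 − 6/5·R4.
R3 ← R3 + 4/5·R4.
Reading off the reduced rows gives u = -3, v = 2, w = 4, s = 0.

u = -3, v = 2, w = 4, s = 0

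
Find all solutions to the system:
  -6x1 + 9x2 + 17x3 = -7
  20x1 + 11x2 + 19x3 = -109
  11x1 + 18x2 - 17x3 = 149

x1 = -4, x2 = 6, x3 = -5

Row-reduce the augmented matrix:
R1 ← R1 / (-6).
R2 ← R2 − 20·R1.
R3 ← R3 − 11·R1.
R2 ← R2 / (41).
R1 ← R1 + 3/2·R2.
R3 ← R3 − 69/2·R2.
R3 ← R3 / (-6089/123).
R1 ← R1 + 8/123·R3.
R2 ← R2 − 227/123·R3.
Reading off the reduced rows gives x1 = -4, x2 = 6, x3 = -5.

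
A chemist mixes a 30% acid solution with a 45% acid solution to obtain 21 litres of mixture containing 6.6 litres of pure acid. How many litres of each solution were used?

litres of solution A: 19, litres of solution B: 2

Let a = litres of solution A, b = litres of solution B.
  a + b = 21
  (3/10)a + (9/20)b = 33/5
Row-reduce the augmented matrix:
R2 ← R2 − 3/10·R1.
R2 ← R2 / (3/20).
R1 ← R1 − 1·R2.
Reading off the reduced rows gives a = 19, b = 2.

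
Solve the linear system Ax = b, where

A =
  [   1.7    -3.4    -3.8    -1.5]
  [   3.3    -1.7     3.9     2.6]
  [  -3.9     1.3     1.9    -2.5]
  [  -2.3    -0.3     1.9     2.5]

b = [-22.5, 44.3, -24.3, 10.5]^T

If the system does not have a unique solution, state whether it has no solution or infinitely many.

x_1 = 5, x_2 = 2, x_3 = 4, x_4 = 6

Row-reduce the augmented matrix:
R1 ← R1 / (17/10).
R2 ← R2 − 33/10·R1.
R3 ← R3 + 39/10·R1.
R4 ← R4 + 23/10·R1.
R2 ← R2 / (49/10).
R1 ← R1 + 2·R2.
R3 ← R3 + 13/2·R2.
R4 ← R4 + 49/10·R2.
R3 ← R3 / (33907/4165).
R1 ← R1 − 116/49·R3.
R2 ← R2 − 1917/833·R3.
R4 ← R4 − 683/85·R3.
R4 ← R4 / (784911/169535).
R1 ← R1 − 32851/33907·R4.
R2 ← R2 − 50011/67814·R4.
R3 ← R3 − 11415/67814·R4.
Reading off the reduced rows gives x_1 = 5, x_2 = 2, x_3 = 4, x_4 = 6.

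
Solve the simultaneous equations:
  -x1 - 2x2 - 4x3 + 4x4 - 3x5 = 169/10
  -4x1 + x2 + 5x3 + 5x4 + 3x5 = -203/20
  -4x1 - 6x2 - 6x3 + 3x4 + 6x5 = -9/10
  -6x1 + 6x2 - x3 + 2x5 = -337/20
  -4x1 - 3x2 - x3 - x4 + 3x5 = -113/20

Row-reduce the augmented matrix:
R1 ← R1 / (-1).
R2 ← R2 + 4·R1.
R3 ← R3 + 4·R1.
R4 ← R4 + 6·R1.
R5 ← R5 + 4·R1.
R2 ← R2 / (9).
R1 ← R1 − 2·R2.
R3 ← R3 − 2·R2.
R4 ← R4 − 18·R2.
R5 ← R5 − 5·R2.
R3 ← R3 / (16/3).
R1 ← R1 + 2/3·R3.
R2 ← R2 − 7/3·R3.
R4 ← R4 + 19·R3.
R5 ← R5 − 10/3·R3.
R4 ← R4 / (-1901/48).
R1 ← R1 + 23/8·R4.
R2 ← R2 − 163/48·R4.
R3 ← R3 + 95/48·R4.
R5 ← R5 + 103/24·R4.
R5 ← R5 / (-13456/1901).
R1 ← R1 + 2979/1901·R5.
R2 ← R2 + 2143/1901·R5.
R3 ← R3 − 1214/1901·R5.
R4 ← R4 + 2028/1901·R5.
Reading off the reduced rows gives x1 = 3/5, x2 = -3/2, x3 = -3/4, x4 = 1, x5 = -5/2.

x1 = 3/5, x2 = -3/2, x3 = -3/4, x4 = 1, x5 = -5/2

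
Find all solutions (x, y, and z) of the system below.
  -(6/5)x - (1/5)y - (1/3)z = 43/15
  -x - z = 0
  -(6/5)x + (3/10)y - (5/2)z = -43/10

infinitely many solutions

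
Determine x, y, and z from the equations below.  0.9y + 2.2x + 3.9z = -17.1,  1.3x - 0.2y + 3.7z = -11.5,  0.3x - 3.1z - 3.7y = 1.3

x = -6, y = 0, z = -1

Row-reduce the augmented matrix:
R1 ← R1 / (11/5).
R2 ← R2 − 13/10·R1.
R3 ← R3 − 3/10·R1.
R2 ← R2 / (-161/220).
R1 ← R1 − 9/22·R2.
R3 ← R3 + 841/220·R2.
R3 ← R3 / (-17583/1610).
R1 ← R1 − 411/161·R3.
R2 ← R2 + 307/161·R3.
Reading off the reduced rows gives x = -6, y = 0, z = -1.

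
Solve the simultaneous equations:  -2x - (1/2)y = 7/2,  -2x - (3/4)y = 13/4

x = -2, y = 1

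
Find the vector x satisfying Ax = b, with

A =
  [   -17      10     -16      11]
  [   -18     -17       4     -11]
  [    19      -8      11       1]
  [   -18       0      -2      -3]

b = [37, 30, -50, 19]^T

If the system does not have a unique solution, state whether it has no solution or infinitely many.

x_1 = 0, x_2 = -1, x_3 = -5, x_4 = -3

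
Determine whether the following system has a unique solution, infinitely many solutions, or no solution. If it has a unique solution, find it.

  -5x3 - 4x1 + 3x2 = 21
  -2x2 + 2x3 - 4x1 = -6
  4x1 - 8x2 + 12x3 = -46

Row-reduce:
R1 ← R1 / (-4).
R2 ← R2 + 4·R1.
R3 ← R3 − 4·R1.
R2 ← R2 / (-5).
R1 ← R1 + 3/4·R2.
R3 ← R3 + 5·R2.
Row 3 reduces to 0 = 2, a contradiction. The system is inconsistent.

no solution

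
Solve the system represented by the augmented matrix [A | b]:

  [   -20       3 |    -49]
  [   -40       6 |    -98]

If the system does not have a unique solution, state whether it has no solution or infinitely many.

infinitely many solutions

Row-reduce:
R1 ← R1 / (-20).
R2 ← R2 + 40·R1.
Rank is 1 with 2 unknowns, leaving x_2 free.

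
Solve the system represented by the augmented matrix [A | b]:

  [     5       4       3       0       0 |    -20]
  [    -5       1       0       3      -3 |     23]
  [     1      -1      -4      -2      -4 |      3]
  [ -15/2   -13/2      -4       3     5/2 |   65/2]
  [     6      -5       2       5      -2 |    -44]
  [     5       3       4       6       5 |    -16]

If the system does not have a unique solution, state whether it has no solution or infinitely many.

Row-reduce:
R1 ← R1 / (5).
R2 ← R2 + 5·R1.
R3 ← R3 − 1·R1.
R4 ← R4 + 15/2·R1.
R5 ← R5 − 6·R1.
R6 ← R6 − 5·R1.
R2 ← R2 / (5).
R1 ← R1 − 4/5·R2.
R3 ← R3 + 9/5·R2.
R4 ← R4 + 1/2·R2.
R5 ← R5 + 49/5·R2.
R6 ← R6 + 1·R2.
R3 ← R3 / (-88/25).
R1 ← R1 − 3/25·R3.
R2 ← R2 − 3/5·R3.
R4 ← R4 − 4/5·R3.
R5 ← R5 − 107/25·R3.
R6 ← R6 − 8/5·R3.
R4 ← R4 / (34/11).
R1 ← R1 + 45/88·R4.
R2 ← R2 − 39/88·R4.
R3 ← R3 − 23/88·R4.
R5 ← R5 − 859/88·R4.
R6 ← R6 − 68/11·R4.
R5 ← R5 / (-9443/544).
R1 ← R1 − 261/544·R5.
R2 ← R2 + 879/544·R5.
R3 ← R3 − 737/544·R5.
R4 ← R4 − 23/68·R5.
Row 6 reduces to 0 = -1, a contradiction. The system is inconsistent.

no solution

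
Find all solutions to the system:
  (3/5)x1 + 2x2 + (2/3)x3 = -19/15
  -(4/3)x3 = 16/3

infinitely many solutions

Row-reduce:
R1 ← R1 / (3/5).
R2 ← R2 / (-4/3).
R1 ← R1 − 10/9·R2.
Rank is 2 with 3 unknowns, leaving x2 free.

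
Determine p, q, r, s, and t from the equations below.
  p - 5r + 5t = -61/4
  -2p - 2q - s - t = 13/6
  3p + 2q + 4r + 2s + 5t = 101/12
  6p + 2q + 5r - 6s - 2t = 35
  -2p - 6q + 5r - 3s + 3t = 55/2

p = 9/4, q = -9/4, r = 3, s = -5/3, t = -1/2

Row-reduce the augmented matrix:
R2 ← R2 + 2·R1.
R3 ← R3 − 3·R1.
R4 ← R4 − 6·R1.
R5 ← R5 + 2·R1.
R2 ← R2 / (-2).
R3 ← R3 − 2·R2.
R4 ← R4 − 2·R2.
R5 ← R5 + 6·R2.
R3 ← R3 / (9).
R1 ← R1 + 5·R3.
R2 ← R2 − 5·R3.
R4 ← R4 − 25·R3.
R5 ← R5 − 25·R3.
R4 ← R4 / (-88/9).
R1 ← R1 − 5/9·R4.
R2 ← R2 + 1/18·R4.
R3 ← R3 − 1/9·R4.
R5 ← R5 + 25/9·R4.
R5 ← R5 / (-241/44).
R1 ← R1 − 145/44·R5.
R2 ← R2 + 337/88·R5.
R3 ← R3 + 15/44·R5.
R4 ← R4 − 91/44·R5.
Reading off the reduced rows gives p = 9/4, q = -9/4, r = 3, s = -5/3, t = -1/2.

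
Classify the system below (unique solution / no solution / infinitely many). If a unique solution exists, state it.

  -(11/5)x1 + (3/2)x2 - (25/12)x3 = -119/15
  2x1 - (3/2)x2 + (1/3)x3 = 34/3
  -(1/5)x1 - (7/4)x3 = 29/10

Row-reduce:
R1 ← R1 / (-11/5).
R2 ← R2 − 2·R1.
R3 ← R3 + 1/5·R1.
R2 ← R2 / (-3/22).
R1 ← R1 + 15/22·R2.
R3 ← R3 + 3/22·R2.
Row 3 reduces to 0 = -1/2, a contradiction. The system is inconsistent.

no solution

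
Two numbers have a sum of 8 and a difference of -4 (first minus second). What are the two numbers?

Let x = first number, y = second number.
  x + y = 8
  x - y = -4
From equation 1: x = 8 − y.
Substitute into equation 2 and solve: y = 6.
Then x = 2.

first number: 2, second number: 6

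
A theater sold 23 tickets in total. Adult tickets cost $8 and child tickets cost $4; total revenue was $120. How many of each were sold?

Let a = adult tickets, c = child tickets.
  a + c = 23
  8a + 4c = 120
Row-reduce the augmented matrix:
R2 ← R2 − 8·R1.
R2 ← R2 / (-4).
R1 ← R1 − 1·R2.
Reading off the reduced rows gives a = 7, c = 16.

adult tickets: 7, child tickets: 16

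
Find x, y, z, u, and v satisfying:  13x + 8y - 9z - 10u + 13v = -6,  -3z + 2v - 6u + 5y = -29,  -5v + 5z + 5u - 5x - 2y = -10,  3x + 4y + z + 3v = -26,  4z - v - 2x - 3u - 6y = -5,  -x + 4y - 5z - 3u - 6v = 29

x = 5, y = -5, z = -6, u = 2, v = -5

Row-reduce the augmented matrix:
R1 ← R1 / (13).
R3 ← R3 + 5·R1.
R4 ← R4 − 3·R1.
R5 ← R5 + 2·R1.
R6 ← R6 + 1·R1.
R2 ← R2 / (5).
R1 ← R1 − 8/13·R2.
R3 ← R3 − 14/13·R2.
R4 ← R4 − 28/13·R2.
R5 ← R5 + 62/13·R2.
R6 ← R6 − 60/13·R2.
R3 ← R3 / (142/65).
R1 ← R1 + 21/65·R3.
R2 ← R2 + 3/5·R3.
R4 ← R4 − 284/65·R3.
R5 ← R5 + 16/65·R3.
R6 ← R6 + 38/13·R3.
Swap R4 and R5.
R4 ← R4 / (-709/71).
R1 ← R1 − 47/142·R4.
R2 ← R2 + 75/142·R4.
R3 ← R3 − 159/142·R4.
R6 ← R6 − 358/71·R4.
Swap R5 and R6.
R5 ← R5 / (-4239/709).
R1 ← R1 − 1113/1418·R5.
R2 ← R2 − 185/1418·R5.
R3 ← R3 − 175/1418·R5.
R4 ← R4 + 203/709·R5.
R6 reduces to 0 = 0, so the extra equation is consistent.
Reading off the reduced rows gives x = 5, y = -5, z = -6, u = 2, v = -5.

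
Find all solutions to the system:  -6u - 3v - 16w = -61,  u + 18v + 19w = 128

infinitely many solutions

Row-reduce:
R1 ← R1 / (-6).
R2 ← R2 − 1·R1.
R2 ← R2 / (35/2).
R1 ← R1 − 1/2·R2.
Rank is 2 with 3 unknowns, leaving w free.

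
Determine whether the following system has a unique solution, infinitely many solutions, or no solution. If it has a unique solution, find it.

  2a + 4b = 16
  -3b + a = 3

From equation 2: a = 3 + 3·b.
Substitute into equation 1 and solve: b = 1.
Then a = 6.

a = 6, b = 1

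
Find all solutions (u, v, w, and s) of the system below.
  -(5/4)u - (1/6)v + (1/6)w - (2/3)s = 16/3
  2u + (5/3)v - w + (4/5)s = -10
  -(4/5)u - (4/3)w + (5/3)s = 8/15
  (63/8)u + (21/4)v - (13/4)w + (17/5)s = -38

infinitely many solutions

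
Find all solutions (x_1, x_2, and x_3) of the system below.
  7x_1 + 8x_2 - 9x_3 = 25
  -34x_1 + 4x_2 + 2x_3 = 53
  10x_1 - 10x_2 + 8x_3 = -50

no solution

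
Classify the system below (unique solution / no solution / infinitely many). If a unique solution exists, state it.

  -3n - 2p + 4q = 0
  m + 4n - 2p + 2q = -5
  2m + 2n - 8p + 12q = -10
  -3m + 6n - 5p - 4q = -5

infinitely many solutions

Row-reduce:
Swap R1 and R2.
R3 ← R3 − 2·R1.
R4 ← R4 + 3·R1.
R2 ← R2 / (-3).
R1 ← R1 − 4·R2.
R3 ← R3 + 6·R2.
R4 ← R4 − 18·R2.
Swap R3 and R4.
R3 ← R3 / (-23).
R1 ← R1 + 14/3·R3.
R2 ← R2 − 2/3·R3.
Rank is 3 with 4 unknowns, leaving q free.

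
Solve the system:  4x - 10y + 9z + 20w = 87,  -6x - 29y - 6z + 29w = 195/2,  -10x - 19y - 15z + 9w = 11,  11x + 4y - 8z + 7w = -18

no solution

Row-reduce:
R1 ← R1 / (4).
R2 ← R2 + 6·R1.
R3 ← R3 + 10·R1.
R4 ← R4 − 11·R1.
R2 ← R2 / (-44).
R1 ← R1 + 5/2·R2.
R3 ← R3 + 44·R2.
R4 ← R4 − 63/2·R2.
Swap R3 and R4.
R3 ← R3 / (-4819/176).
R1 ← R1 − 321/176·R3.
R2 ← R2 + 15/88·R3.
Row 4 reduces to 0 = 1/2, a contradiction. The system is inconsistent.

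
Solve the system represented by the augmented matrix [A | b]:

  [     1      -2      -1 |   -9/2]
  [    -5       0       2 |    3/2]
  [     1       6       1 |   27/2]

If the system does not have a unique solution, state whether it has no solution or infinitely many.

x_1 = -3/2, x_2 = 3, x_3 = -3

Row-reduce the augmented matrix:
R2 ← R2 + 5·R1.
R3 ← R3 − 1·R1.
R2 ← R2 / (-10).
R1 ← R1 + 2·R2.
R3 ← R3 − 8·R2.
R3 ← R3 / (-2/5).
R1 ← R1 + 2/5·R3.
R2 ← R2 − 3/10·R3.
Reading off the reduced rows gives x_1 = -3/2, x_2 = 3, x_3 = -3.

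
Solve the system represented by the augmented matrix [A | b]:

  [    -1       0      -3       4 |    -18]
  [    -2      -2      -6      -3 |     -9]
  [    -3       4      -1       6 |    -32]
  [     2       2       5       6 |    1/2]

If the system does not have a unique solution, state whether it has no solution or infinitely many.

Row-reduce the augmented matrix:
R1 ← R1 / (-1).
R2 ← R2 + 2·R1.
R3 ← R3 + 3·R1.
R4 ← R4 − 2·R1.
R2 ← R2 / (-2).
R3 ← R3 − 4·R2.
R4 ← R4 − 2·R2.
R3 ← R3 / (8).
R1 ← R1 − 3·R3.
R4 ← R4 + 1·R3.
R4 ← R4 / (-1/2).
R1 ← R1 − 13/2·R4.
R2 ← R2 − 11/2·R4.
R3 ← R3 + 7/2·R4.
Reading off the reduced rows gives x_1 = 5/2, x_2 = -5/2, x_3 = 5/2, x_4 = -2.

x_1 = 5/2, x_2 = -5/2, x_3 = 5/2, x_4 = -2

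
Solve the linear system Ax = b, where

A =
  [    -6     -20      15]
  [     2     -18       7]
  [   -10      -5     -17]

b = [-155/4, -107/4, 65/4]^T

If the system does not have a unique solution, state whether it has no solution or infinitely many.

Row-reduce the augmented matrix:
R1 ← R1 / (-6).
R2 ← R2 − 2·R1.
R3 ← R3 + 10·R1.
R2 ← R2 / (-74/3).
R1 ← R1 − 10/3·R2.
R3 ← R3 − 85/3·R2.
R3 ← R3 / (-1044/37).
R1 ← R1 + 65/74·R3.
R2 ← R2 + 18/37·R3.
Reading off the reduced rows gives x_1 = 0, x_2 = 1, x_3 = -5/4.

x_1 = 0, x_2 = 1, x_3 = -5/4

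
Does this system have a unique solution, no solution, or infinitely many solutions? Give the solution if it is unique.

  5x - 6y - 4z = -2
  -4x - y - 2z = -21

infinitely many solutions

Row-reduce:
R1 ← R1 / (5).
R2 ← R2 + 4·R1.
R2 ← R2 / (-29/5).
R1 ← R1 + 6/5·R2.
Rank is 2 with 3 unknowns, leaving z free.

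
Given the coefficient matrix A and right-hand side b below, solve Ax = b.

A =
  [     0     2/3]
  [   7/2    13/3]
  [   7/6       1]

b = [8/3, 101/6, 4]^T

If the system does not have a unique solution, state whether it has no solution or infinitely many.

no solution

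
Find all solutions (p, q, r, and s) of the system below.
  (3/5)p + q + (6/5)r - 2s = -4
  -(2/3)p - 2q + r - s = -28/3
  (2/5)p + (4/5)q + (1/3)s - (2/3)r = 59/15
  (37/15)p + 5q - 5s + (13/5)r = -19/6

no solution

Row-reduce:
R1 ← R1 / (3/5).
R2 ← R2 + 2/3·R1.
R3 ← R3 − 2/5·R1.
R4 ← R4 − 37/15·R1.
R2 ← R2 / (-8/9).
R1 ← R1 − 5/3·R2.
R3 ← R3 − 2/15·R2.
R4 ← R4 − 8/9·R2.
R3 ← R3 / (-67/60).
R1 ← R1 − 51/8·R3.
R2 ← R2 + 21/8·R3.
Row 4 reduces to 0 = -1/2, a contradiction. The system is inconsistent.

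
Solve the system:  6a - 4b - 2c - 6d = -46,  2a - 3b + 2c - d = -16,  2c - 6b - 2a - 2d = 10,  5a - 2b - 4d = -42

Row-reduce the augmented matrix:
R1 ← R1 / (6).
R2 ← R2 − 2·R1.
R3 ← R3 + 2·R1.
R4 ← R4 − 5·R1.
R2 ← R2 / (-5/3).
R1 ← R1 + 2/3·R2.
R3 ← R3 + 22/3·R2.
R4 ← R4 − 4/3·R2.
R3 ← R3 / (-52/5).
R1 ← R1 + 7/5·R3.
R2 ← R2 + 8/5·R3.
R4 ← R4 − 19/5·R3.
R4 ← R4 / (-33/26).
R1 ← R1 + 7/26·R4.
R2 ← R2 − 9/13·R4.
R3 ← R3 − 21/26·R4.
Reading off the reduced rows gives a = -6, b = -2, c = -3, d = 4.

a = -6, b = -2, c = -3, d = 4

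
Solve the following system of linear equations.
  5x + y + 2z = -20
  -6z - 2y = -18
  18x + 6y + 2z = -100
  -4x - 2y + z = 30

x = -5, y = -3, z = 4

Row-reduce the augmented matrix:
R1 ← R1 / (5).
R3 ← R3 − 18·R1.
R4 ← R4 + 4·R1.
R2 ← R2 / (-2).
R1 ← R1 − 1/5·R2.
R3 ← R3 − 12/5·R2.
R4 ← R4 + 6/5·R2.
R3 ← R3 / (-62/5).
R1 ← R1 + 1/5·R3.
R2 ← R2 − 3·R3.
R4 ← R4 − 31/5·R3.
R4 reduces to 0 = 0, so the extra equation is consistent.
Reading off the reduced rows gives x = -5, y = -3, z = 4.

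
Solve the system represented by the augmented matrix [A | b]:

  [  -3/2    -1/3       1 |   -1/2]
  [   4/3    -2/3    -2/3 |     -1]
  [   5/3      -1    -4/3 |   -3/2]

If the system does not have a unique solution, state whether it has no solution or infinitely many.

Row-reduce the augmented matrix:
R1 ← R1 / (-3/2).
R2 ← R2 − 4/3·R1.
R3 ← R3 − 5/3·R1.
R2 ← R2 / (-26/27).
R1 ← R1 − 2/9·R2.
R3 ← R3 + 37/27·R2.
R3 ← R3 / (-7/13).
R1 ← R1 + 8/13·R3.
R2 ← R2 + 3/13·R3.
Reading off the reduced rows gives x_1 = 0, x_2 = 3/2, x_3 = 0.

x_1 = 0, x_2 = 3/2, x_3 = 0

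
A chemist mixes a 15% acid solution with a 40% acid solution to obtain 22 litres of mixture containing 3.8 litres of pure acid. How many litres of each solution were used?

litres of solution A: 20, litres of solution B: 2

Let a = litres of solution A, b = litres of solution B.
  a + b = 22
  (3/20)a + (2/5)b = 19/5
From equation 1: a = 22 − b.
Substitute into equation 2 and solve: b = 2.
Then a = 20.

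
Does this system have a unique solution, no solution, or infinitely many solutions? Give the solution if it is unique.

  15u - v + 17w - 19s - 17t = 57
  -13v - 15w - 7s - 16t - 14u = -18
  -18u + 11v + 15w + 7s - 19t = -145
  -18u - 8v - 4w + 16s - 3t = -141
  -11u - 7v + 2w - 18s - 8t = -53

u = 6, v = 3, w = -5, s = -2, t = -1

Row-reduce the augmented matrix:
R1 ← R1 / (15).
R2 ← R2 + 14·R1.
R3 ← R3 + 18·R1.
R4 ← R4 + 18·R1.
R5 ← R5 + 11·R1.
R2 ← R2 / (-209/15).
R1 ← R1 + 1/15·R2.
R3 ← R3 − 49/5·R2.
R4 ← R4 + 46/5·R2.
R5 ← R5 + 116/15·R2.
R3 ← R3 / (7526/209).
R1 ← R1 − 236/209·R3.
R2 ← R2 + 13/209·R3.
R4 ← R4 − 3308/209·R3.
R5 ← R5 − 2923/209·R3.
R4 ← R4 / (90772/3763).
R1 ← R1 + 404/3763·R4.
R2 ← R2 − 6464/3763·R4.
R3 ← R3 + 3469/3763·R4.
R5 ← R5 + 19992/3763·R4.
R5 ← R5 / (1211445/45386).
R1 ← R1 − 24234/22693·R5.
R2 ← R2 − 18767/45386·R5.
R3 ← R3 + 69749/90772·R5.
R4 ← R4 − 93363/90772·R5.
Reading off the reduced rows gives u = 6, v = 3, w = -5, s = -2, t = -1.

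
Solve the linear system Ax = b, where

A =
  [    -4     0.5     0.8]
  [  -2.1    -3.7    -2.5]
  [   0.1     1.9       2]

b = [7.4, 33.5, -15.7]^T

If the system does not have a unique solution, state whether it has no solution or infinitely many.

Row-reduce the augmented matrix:
R1 ← R1 / (-4).
R2 ← R2 + 21/10·R1.
R3 ← R3 − 1/10·R1.
R2 ← R2 / (-317/80).
R1 ← R1 + 1/8·R2.
R3 ← R3 − 153/80·R2.
R3 ← R3 / (9679/15850).
R1 ← R1 + 171/1585·R3.
R2 ← R2 − 1168/1585·R3.
Reading off the reduced rows gives x_1 = -3, x_2 = -6, x_3 = -2.

x_1 = -3, x_2 = -6, x_3 = -2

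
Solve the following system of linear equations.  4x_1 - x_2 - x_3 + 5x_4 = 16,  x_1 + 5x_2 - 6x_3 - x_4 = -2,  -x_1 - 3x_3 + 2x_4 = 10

Row-reduce:
R1 ← R1 / (4).
R2 ← R2 − 1·R1.
R3 ← R3 + 1·R1.
R2 ← R2 / (21/4).
R1 ← R1 + 1/4·R2.
R3 ← R3 + 1/4·R2.
R3 ← R3 / (-74/21).
R1 ← R1 + 11/21·R3.
R2 ← R2 + 23/21·R3.
Rank is 3 with 4 unknowns, leaving x_4 free.

infinitely many solutions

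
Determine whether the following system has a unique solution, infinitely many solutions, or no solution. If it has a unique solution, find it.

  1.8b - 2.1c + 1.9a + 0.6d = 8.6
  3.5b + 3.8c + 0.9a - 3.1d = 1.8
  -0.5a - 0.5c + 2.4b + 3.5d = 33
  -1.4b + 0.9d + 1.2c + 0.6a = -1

a = -1, b = 5, c = 1, d = 6

Row-reduce the augmented matrix:
R1 ← R1 / (19/10).
R2 ← R2 − 9/10·R1.
R3 ← R3 + 1/2·R1.
R4 ← R4 − 3/5·R1.
R2 ← R2 / (503/190).
R1 ← R1 − 18/19·R2.
R3 ← R3 − 273/95·R2.
R4 ← R4 + 187/95·R2.
R3 ← R3 / (-15737/2515).
R1 ← R1 + 1419/503·R3.
R2 ← R2 − 911/503·R3.
R4 ← R4 − 13652/2515·R3.
R4 ← R4 / (716711/157370).
R1 ← R1 + 55977/31474·R4.
R2 ← R2 − 26555/31474·R4.
R3 ← R3 + 36877/31474·R4.
Reading off the reduced rows gives a = -1, b = 5, c = 1, d = 6.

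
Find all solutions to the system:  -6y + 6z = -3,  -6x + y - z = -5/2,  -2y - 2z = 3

Row-reduce the augmented matrix:
Swap R1 and R2.
R1 ← R1 / (-6).
R2 ← R2 / (-6).
R1 ← R1 + 1/6·R2.
R3 ← R3 + 2·R2.
R3 ← R3 / (-4).
R2 ← R2 + 1·R3.
Reading off the reduced rows gives x = 1/2, y = -1/2, z = -1.

x = 1/2, y = -1/2, z = -1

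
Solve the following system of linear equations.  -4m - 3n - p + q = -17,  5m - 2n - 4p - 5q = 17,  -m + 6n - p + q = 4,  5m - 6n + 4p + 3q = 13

Row-reduce the augmented matrix:
R1 ← R1 / (-4).
R2 ← R2 − 5·R1.
R3 ← R3 + 1·R1.
R4 ← R4 − 5·R1.
R2 ← R2 / (-23/4).
R1 ← R1 − 3/4·R2.
R3 ← R3 − 27/4·R2.
R4 ← R4 + 39/4·R2.
R3 ← R3 / (-159/23).
R1 ← R1 + 10/23·R3.
R2 ← R2 − 21/23·R3.
R4 ← R4 − 268/23·R3.
R4 ← R4 / (236/53).
R1 ← R1 + 27/53·R4.
R2 ← R2 − 9/53·R4.
R3 ← R3 − 28/53·R4.
Reading off the reduced rows gives m = 4, n = 1, p = -1, q = 1.

m = 4, n = 1, p = -1, q = 1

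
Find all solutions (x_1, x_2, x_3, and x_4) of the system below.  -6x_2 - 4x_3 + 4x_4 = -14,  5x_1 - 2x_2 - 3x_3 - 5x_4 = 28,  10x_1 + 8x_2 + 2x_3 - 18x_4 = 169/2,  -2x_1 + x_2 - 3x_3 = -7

no solution

Row-reduce:
Swap R1 and R2.
R1 ← R1 / (5).
R3 ← R3 − 10·R1.
R4 ← R4 + 2·R1.
R2 ← R2 / (-6).
R1 ← R1 + 2/5·R2.
R3 ← R3 − 12·R2.
R4 ← R4 − 1/5·R2.
Swap R3 and R4.
R3 ← R3 / (-13/3).
R1 ← R1 + 1/3·R3.
R2 ← R2 − 2/3·R3.
Row 4 reduces to 0 = 1/2, a contradiction. The system is inconsistent.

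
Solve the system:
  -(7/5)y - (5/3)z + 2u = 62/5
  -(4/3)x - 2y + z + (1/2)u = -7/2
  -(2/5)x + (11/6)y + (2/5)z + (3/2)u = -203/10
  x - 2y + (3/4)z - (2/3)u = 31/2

Row-reduce the augmented matrix:
Swap R1 and R2.
R1 ← R1 / (-4/3).
R3 ← R3 + 2/5·R1.
R4 ← R4 − 1·R1.
R2 ← R2 / (-7/5).
R1 ← R1 − 3/2·R2.
R3 ← R3 − 73/30·R2.
R4 ← R4 + 7/2·R2.
R3 ← R3 / (-881/315).
R1 ← R1 + 71/28·R3.
R2 ← R2 − 25/21·R3.
R4 ← R4 − 17/3·R3.
R4 ← R4 / (94867/21144).
R1 ← R1 + 36759/14096·R4.
R2 ← R2 − 2205/3524·R4.
R3 ← R3 + 6081/3524·R4.
Reading off the reduced rows gives x = 6, y = -6, z = -6, u = -3.

x = 6, y = -6, z = -6, u = -3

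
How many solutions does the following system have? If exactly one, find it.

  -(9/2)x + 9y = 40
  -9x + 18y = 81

no solution

Row-reduce:
R1 ← R1 / (-9/2).
R2 ← R2 + 9·R1.
Row 2 reduces to 0 = 1, a contradiction. The system is inconsistent.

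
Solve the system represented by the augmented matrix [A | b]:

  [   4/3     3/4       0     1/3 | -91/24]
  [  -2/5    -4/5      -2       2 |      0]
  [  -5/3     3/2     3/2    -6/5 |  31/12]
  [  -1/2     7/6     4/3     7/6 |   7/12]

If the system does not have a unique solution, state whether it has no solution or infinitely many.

Row-reduce the augmented matrix:
R1 ← R1 / (4/3).
R2 ← R2 + 2/5·R1.
R3 ← R3 + 5/3·R1.
R4 ← R4 + 1/2·R1.
R2 ← R2 / (-23/40).
R1 ← R1 − 9/16·R2.
R3 ← R3 − 39/16·R2.
R4 ← R4 − 139/96·R2.
R3 ← R3 / (-321/46).
R1 ← R1 + 45/23·R3.
R2 ← R2 − 80/23·R3.
R4 ← R4 + 511/138·R3.
R4 ← R4 / (32813/14445).
R1 ← R1 − 3/107·R4.
R2 ← R2 − 380/963·R4.
R3 ← R3 + 5602/4815·R4.
Reading off the reduced rows gives x_1 = -2, x_2 = -3/2, x_3 = 1, x_4 = 0.

x_1 = -2, x_2 = -3/2, x_3 = 1, x_4 = 0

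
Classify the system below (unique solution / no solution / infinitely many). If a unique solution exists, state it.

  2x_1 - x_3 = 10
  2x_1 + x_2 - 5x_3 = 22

infinitely many solutions

Row-reduce:
R1 ← R1 / (2).
R2 ← R2 − 2·R1.
Rank is 2 with 3 unknowns, leaving x_3 free.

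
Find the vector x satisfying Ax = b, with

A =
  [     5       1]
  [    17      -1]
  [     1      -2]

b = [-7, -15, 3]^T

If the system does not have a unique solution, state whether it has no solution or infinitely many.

Row-reduce the augmented matrix:
R1 ← R1 / (5).
R2 ← R2 − 17·R1.
R3 ← R3 − 1·R1.
R2 ← R2 / (-22/5).
R1 ← R1 − 1/5·R2.
R3 ← R3 + 11/5·R2.
R3 reduces to 0 = 0, so the extra equation is consistent.
Reading off the reduced rows gives x_1 = -1, x_2 = -2.

x_1 = -1, x_2 = -2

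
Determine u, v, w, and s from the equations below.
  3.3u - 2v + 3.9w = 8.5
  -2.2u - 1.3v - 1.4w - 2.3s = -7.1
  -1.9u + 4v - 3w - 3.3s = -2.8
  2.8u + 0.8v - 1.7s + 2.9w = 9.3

Row-reduce the augmented matrix:
R1 ← R1 / (33/10).
R2 ← R2 + 11/5·R1.
R3 ← R3 + 19/10·R1.
R4 ← R4 − 14/5·R1.
R2 ← R2 / (-79/30).
R1 ← R1 + 20/33·R2.
R3 ← R3 − 94/33·R2.
R4 ← R4 − 412/165·R2.
R3 ← R3 / (4723/8690).
R1 ← R1 − 787/869·R3.
R2 ← R2 + 36/79·R3.
R4 ← R4 − 6333/8690·R3.
R4 ← R4 / (91627/23615).
R1 ← R1 − 48051/4723·R4.
R2 ← R2 + 18795/4723·R4.
R3 ← R3 + 50297/4723·R4.
Reading off the reduced rows gives u = 2, v = 1, w = 1, s = 0.

u = 2, v = 1, w = 1, s = 0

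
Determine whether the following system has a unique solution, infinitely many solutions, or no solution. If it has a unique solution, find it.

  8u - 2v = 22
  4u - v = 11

Row-reduce:
R1 ← R1 / (8).
R2 ← R2 − 4·R1.
Rank is 1 with 2 unknowns, leaving v free.

infinitely many solutions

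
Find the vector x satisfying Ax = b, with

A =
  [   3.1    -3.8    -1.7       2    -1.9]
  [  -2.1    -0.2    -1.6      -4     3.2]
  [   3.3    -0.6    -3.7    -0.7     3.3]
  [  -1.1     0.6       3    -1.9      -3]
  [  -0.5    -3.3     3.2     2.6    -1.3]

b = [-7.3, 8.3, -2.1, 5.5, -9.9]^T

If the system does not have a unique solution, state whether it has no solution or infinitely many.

x_1 = -1, x_2 = 1, x_3 = -1, x_4 = -2, x_5 = -1

Row-reduce the augmented matrix:
R1 ← R1 / (31/10).
R2 ← R2 + 21/10·R1.
R3 ← R3 − 33/10·R1.
R4 ← R4 + 11/10·R1.
R5 ← R5 + 1/2·R1.
R2 ← R2 / (-86/31).
R1 ← R1 + 38/31·R2.
R3 ← R3 − 534/155·R2.
R4 ← R4 + 116/155·R2.
R5 ← R5 + 1213/310·R2.
R3 ← R3 / (-11411/2150).
R1 ← R1 − 287/430·R3.
R2 ← R2 − 853/860·R3.
R4 ← R4 − 6749/2150·R3.
R5 ← R5 − 58539/8600·R3.
R4 ← R4 / (-233516/57055).
R1 ← R1 − 23851/22822·R4.
R2 ← R2 + 8631/45644·R4.
R3 ← R3 − 13145/11411·R4.
R5 ← R5 + 542129/456440·R4.
R5 ← R5 / (12757303/2335160).
R1 ← R1 + 46401/116758·R5.
R2 ← R2 − 171013/233516·R5.
R3 ← R3 + 78714/58379·R5.
R4 ← R4 + 5175/58379·R5.
Reading off the reduced rows gives x_1 = -1, x_2 = 1, x_3 = -1, x_4 = -2, x_5 = -1.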